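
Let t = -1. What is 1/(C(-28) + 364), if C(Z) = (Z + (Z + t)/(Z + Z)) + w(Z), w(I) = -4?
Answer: 56/18621 ≈ 0.0030074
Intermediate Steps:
C(Z) = -4 + Z + (-1 + Z)/(2*Z) (C(Z) = (Z + (Z - 1)/(Z + Z)) - 4 = (Z + (-1 + Z)/((2*Z))) - 4 = (Z + (-1 + Z)*(1/(2*Z))) - 4 = (Z + (-1 + Z)/(2*Z)) - 4 = -4 + Z + (-1 + Z)/(2*Z))
1/(C(-28) + 364) = 1/((-7/2 - 28 - ½/(-28)) + 364) = 1/((-7/2 - 28 - ½*(-1/28)) + 364) = 1/((-7/2 - 28 + 1/56) + 364) = 1/(-1763/56 + 364) = 1/(18621/56) = 56/18621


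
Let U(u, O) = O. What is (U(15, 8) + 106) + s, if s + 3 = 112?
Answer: 223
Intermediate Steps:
s = 109 (s = -3 + 112 = 109)
(U(15, 8) + 106) + s = (8 + 106) + 109 = 114 + 109 = 223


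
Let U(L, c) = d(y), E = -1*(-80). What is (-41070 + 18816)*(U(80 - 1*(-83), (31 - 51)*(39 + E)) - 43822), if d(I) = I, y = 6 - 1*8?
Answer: 975259296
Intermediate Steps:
y = -2 (y = 6 - 8 = -2)
E = 80
U(L, c) = -2
(-41070 + 18816)*(U(80 - 1*(-83), (31 - 51)*(39 + E)) - 43822) = (-41070 + 18816)*(-2 - 43822) = -22254*(-43824) = 975259296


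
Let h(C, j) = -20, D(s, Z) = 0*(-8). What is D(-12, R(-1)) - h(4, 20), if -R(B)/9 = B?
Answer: 20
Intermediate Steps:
R(B) = -9*B
D(s, Z) = 0
D(-12, R(-1)) - h(4, 20) = 0 - 1*(-20) = 0 + 20 = 20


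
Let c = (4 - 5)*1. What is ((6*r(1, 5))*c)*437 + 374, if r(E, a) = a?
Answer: -12736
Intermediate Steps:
c = -1 (c = -1*1 = -1)
((6*r(1, 5))*c)*437 + 374 = ((6*5)*(-1))*437 + 374 = (30*(-1))*437 + 374 = -30*437 + 374 = -13110 + 374 = -12736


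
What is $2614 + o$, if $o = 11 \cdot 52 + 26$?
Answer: $3212$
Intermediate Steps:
$o = 598$ ($o = 572 + 26 = 598$)
$2614 + o = 2614 + 598 = 3212$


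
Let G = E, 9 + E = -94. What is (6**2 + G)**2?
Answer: 4489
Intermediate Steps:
E = -103 (E = -9 - 94 = -103)
G = -103
(6**2 + G)**2 = (6**2 - 103)**2 = (36 - 103)**2 = (-67)**2 = 4489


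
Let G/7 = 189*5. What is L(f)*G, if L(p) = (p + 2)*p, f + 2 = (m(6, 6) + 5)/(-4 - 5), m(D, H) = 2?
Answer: 42875/3 ≈ 14292.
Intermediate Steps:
f = -25/9 (f = -2 + (2 + 5)/(-4 - 5) = -2 + 7/(-9) = -2 + 7*(-1/9) = -2 - 7/9 = -25/9 ≈ -2.7778)
L(p) = p*(2 + p) (L(p) = (2 + p)*p = p*(2 + p))
G = 6615 (G = 7*(189*5) = 7*945 = 6615)
L(f)*G = -25*(2 - 25/9)/9*6615 = -25/9*(-7/9)*6615 = (175/81)*6615 = 42875/3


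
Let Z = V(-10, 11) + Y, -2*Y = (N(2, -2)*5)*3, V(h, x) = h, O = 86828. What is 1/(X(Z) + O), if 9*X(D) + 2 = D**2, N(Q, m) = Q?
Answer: 9/782075 ≈ 1.1508e-5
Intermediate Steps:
Y = -15 (Y = -2*5*3/2 = -5*3 = -1/2*30 = -15)
Z = -25 (Z = -10 - 15 = -25)
X(D) = -2/9 + D**2/9
1/(X(Z) + O) = 1/((-2/9 + (1/9)*(-25)**2) + 86828) = 1/((-2/9 + (1/9)*625) + 86828) = 1/((-2/9 + 625/9) + 86828) = 1/(623/9 + 86828) = 1/(782075/9) = 9/782075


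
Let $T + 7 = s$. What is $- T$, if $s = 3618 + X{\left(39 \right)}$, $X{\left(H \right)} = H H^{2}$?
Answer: $-62930$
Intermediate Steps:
$X{\left(H \right)} = H^{3}$
$s = 62937$ ($s = 3618 + 39^{3} = 3618 + 59319 = 62937$)
$T = 62930$ ($T = -7 + 62937 = 62930$)
$- T = \left(-1\right) 62930 = -62930$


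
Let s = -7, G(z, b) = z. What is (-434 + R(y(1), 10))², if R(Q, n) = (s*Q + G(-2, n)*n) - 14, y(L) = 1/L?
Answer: 225625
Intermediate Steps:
R(Q, n) = -14 - 7*Q - 2*n (R(Q, n) = (-7*Q - 2*n) - 14 = -14 - 7*Q - 2*n)
(-434 + R(y(1), 10))² = (-434 + (-14 - 7/1 - 2*10))² = (-434 + (-14 - 7*1 - 20))² = (-434 + (-14 - 7 - 20))² = (-434 - 41)² = (-475)² = 225625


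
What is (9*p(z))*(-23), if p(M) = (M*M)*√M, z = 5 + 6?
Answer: -25047*√11 ≈ -83072.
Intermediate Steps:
z = 11
p(M) = M^(5/2) (p(M) = M²*√M = M^(5/2))
(9*p(z))*(-23) = (9*11^(5/2))*(-23) = (9*(121*√11))*(-23) = (1089*√11)*(-23) = -25047*√11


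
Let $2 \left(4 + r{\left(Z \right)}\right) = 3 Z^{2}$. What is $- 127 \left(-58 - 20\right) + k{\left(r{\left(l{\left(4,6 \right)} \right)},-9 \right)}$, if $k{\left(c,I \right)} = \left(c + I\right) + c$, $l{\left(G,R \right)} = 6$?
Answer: $9997$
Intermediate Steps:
$r{\left(Z \right)} = -4 + \frac{3 Z^{2}}{2}$
$k{\left(c,I \right)} = I + 2 c$ ($k{\left(c,I \right)} = \left(I + c\right) + c = I + 2 c$)
$- 127 \left(-58 - 20\right) + k{\left(r{\left(l{\left(4,6 \right)} \right)},-9 \right)} = - 127 \left(-58 - 20\right) - \left(9 - 2 \left(-4 + \frac{3 \cdot 6^{2}}{2}\right)\right) = \left(-127\right) \left(-78\right) - \left(9 - 2 \left(-4 + \frac{3}{2} \cdot 36\right)\right) = 9906 - \left(9 - 2 \left(-4 + 54\right)\right) = 9906 + \left(-9 + 2 \cdot 50\right) = 9906 + \left(-9 + 100\right) = 9906 + 91 = 9997$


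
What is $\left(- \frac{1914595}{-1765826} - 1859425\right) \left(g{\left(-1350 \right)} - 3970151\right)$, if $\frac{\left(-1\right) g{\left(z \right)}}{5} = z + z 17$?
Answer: $\frac{12636734185141981205}{1765826} \approx 7.1563 \cdot 10^{12}$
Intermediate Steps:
$g{\left(z \right)} = - 90 z$ ($g{\left(z \right)} = - 5 \left(z + z 17\right) = - 5 \left(z + 17 z\right) = - 5 \cdot 18 z = - 90 z$)
$\left(- \frac{1914595}{-1765826} - 1859425\right) \left(g{\left(-1350 \right)} - 3970151\right) = \left(- \frac{1914595}{-1765826} - 1859425\right) \left(\left(-90\right) \left(-1350\right) - 3970151\right) = \left(\left(-1914595\right) \left(- \frac{1}{1765826}\right) - 1859425\right) \left(121500 - 3970151\right) = \left(\frac{1914595}{1765826} - 1859425\right) \left(-3848651\right) = \left(- \frac{3283419095455}{1765826}\right) \left(-3848651\right) = \frac{12636734185141981205}{1765826}$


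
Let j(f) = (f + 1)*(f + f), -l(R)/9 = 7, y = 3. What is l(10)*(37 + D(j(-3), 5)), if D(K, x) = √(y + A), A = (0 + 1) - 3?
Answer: -2394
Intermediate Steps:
l(R) = -63 (l(R) = -9*7 = -63)
A = -2 (A = 1 - 3 = -2)
j(f) = 2*f*(1 + f) (j(f) = (1 + f)*(2*f) = 2*f*(1 + f))
D(K, x) = 1 (D(K, x) = √(3 - 2) = √1 = 1)
l(10)*(37 + D(j(-3), 5)) = -63*(37 + 1) = -63*38 = -2394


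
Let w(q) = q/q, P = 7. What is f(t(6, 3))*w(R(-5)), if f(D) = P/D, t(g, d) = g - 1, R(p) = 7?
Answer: 7/5 ≈ 1.4000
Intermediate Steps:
t(g, d) = -1 + g
f(D) = 7/D
w(q) = 1
f(t(6, 3))*w(R(-5)) = (7/(-1 + 6))*1 = (7/5)*1 = 7/5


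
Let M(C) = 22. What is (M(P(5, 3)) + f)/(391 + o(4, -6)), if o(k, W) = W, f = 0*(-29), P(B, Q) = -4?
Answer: 2/35 ≈ 0.057143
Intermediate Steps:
f = 0
(M(P(5, 3)) + f)/(391 + o(4, -6)) = (22 + 0)/(391 - 6) = 22/385 = 22*(1/385) = 2/35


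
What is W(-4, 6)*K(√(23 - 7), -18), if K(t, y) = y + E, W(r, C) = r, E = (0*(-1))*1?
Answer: 72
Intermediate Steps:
E = 0 (E = 0*1 = 0)
K(t, y) = y (K(t, y) = y + 0 = y)
W(-4, 6)*K(√(23 - 7), -18) = -4*(-18) = 72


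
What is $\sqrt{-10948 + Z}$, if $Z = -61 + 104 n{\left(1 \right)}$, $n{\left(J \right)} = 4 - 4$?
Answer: $i \sqrt{11009} \approx 104.92 i$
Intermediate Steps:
$n{\left(J \right)} = 0$ ($n{\left(J \right)} = 4 - 4 = 0$)
$Z = -61$ ($Z = -61 + 104 \cdot 0 = -61 + 0 = -61$)
$\sqrt{-10948 + Z} = \sqrt{-10948 - 61} = \sqrt{-11009} = i \sqrt{11009}$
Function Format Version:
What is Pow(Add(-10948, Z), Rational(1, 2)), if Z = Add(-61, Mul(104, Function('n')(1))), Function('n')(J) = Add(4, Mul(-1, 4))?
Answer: Mul(I, Pow(11009, Rational(1, 2))) ≈ Mul(104.92, I)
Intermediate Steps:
Function('n')(J) = 0 (Function('n')(J) = Add(4, -4) = 0)
Z = -61 (Z = Add(-61, Mul(104, 0)) = Add(-61, 0) = -61)
Pow(Add(-10948, Z), Rational(1, 2)) = Pow(Add(-10948, -61), Rational(1, 2)) = Pow(-11009, Rational(1, 2)) = Mul(I, Pow(11009, Rational(1, 2)))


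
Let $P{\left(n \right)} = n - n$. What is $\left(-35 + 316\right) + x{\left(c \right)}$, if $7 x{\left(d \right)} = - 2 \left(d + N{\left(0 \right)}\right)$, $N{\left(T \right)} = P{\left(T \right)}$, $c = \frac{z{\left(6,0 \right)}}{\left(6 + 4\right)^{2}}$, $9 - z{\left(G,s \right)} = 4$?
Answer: $\frac{19669}{70} \approx 280.99$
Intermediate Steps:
$z{\left(G,s \right)} = 5$ ($z{\left(G,s \right)} = 9 - 4 = 5$)
$P{\left(n \right)} = 0$
$c = \frac{1}{20}$ ($c = \frac{5}{\left(6 + 4\right)^{2}} = \frac{5}{10^{2}} = \frac{5}{100} = 5 \cdot \frac{1}{100} = \frac{1}{20} \approx 0.05$)
$N{\left(T \right)} = 0$
$x{\left(d \right)} = - \frac{2 d}{7}$ ($x{\left(d \right)} = \frac{\left(-2\right) \left(d + 0\right)}{7} = \frac{\left(-2\right) d}{7} = - \frac{2 d}{7}$)
$\left(-35 + 316\right) + x{\left(c \right)} = \left(-35 + 316\right) - \frac{1}{70} = 281 - \frac{1}{70} = \frac{19669}{70}$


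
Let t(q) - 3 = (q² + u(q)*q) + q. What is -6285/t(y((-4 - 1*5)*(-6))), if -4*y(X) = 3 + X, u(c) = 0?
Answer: -33520/1023 ≈ -32.766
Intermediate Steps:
y(X) = -¾ - X/4 (y(X) = -(3 + X)/4 = -¾ - X/4)
t(q) = 3 + q + q² (t(q) = 3 + ((q² + 0*q) + q) = 3 + ((q² + 0) + q) = 3 + (q² + q) = 3 + (q + q²) = 3 + q + q²)
-6285/t(y((-4 - 1*5)*(-6))) = -6285/(3 + (-¾ - (-4 - 1*5)*(-6)/4) + (-¾ - (-4 - 1*5)*(-6)/4)²) = -6285/(3 + (-¾ - (-4 - 5)*(-6)/4) + (-¾ - (-4 - 5)*(-6)/4)²) = -6285/(3 + (-¾ - (-9)*(-6)/4) + (-¾ - (-9)*(-6)/4)²) = -6285/(3 + (-¾ - ¼*54) + (-¾ - ¼*54)²) = -6285/(3 + (-¾ - 27/2) + (-¾ - 27/2)²) = -6285/(3 - 57/4 + (-57/4)²) = -6285/(3 - 57/4 + 3249/16) = -6285/3069/16 = -6285*16/3069 = -33520/1023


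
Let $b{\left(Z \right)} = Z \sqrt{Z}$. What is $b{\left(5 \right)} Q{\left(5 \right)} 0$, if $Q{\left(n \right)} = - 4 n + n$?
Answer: $0$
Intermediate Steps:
$Q{\left(n \right)} = - 3 n$
$b{\left(Z \right)} = Z^{\frac{3}{2}}$
$b{\left(5 \right)} Q{\left(5 \right)} 0 = 5^{\frac{3}{2}} \left(\left(-3\right) 5\right) 0 = 5 \sqrt{5} \left(-15\right) 0 = - 75 \sqrt{5} \cdot 0 = 0$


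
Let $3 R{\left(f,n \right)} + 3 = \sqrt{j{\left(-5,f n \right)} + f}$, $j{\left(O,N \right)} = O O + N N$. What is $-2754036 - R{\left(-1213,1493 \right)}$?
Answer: $-2754035 - \frac{\sqrt{3279753596893}}{3} \approx -3.3577 \cdot 10^{6}$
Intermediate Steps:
$j{\left(O,N \right)} = N^{2} + O^{2}$ ($j{\left(O,N \right)} = O^{2} + N^{2} = N^{2} + O^{2}$)
$R{\left(f,n \right)} = -1 + \frac{\sqrt{25 + f + f^{2} n^{2}}}{3}$ ($R{\left(f,n \right)} = -1 + \frac{\sqrt{\left(\left(f n\right)^{2} + \left(-5\right)^{2}\right) + f}}{3} = -1 + \frac{\sqrt{\left(f^{2} n^{2} + 25\right) + f}}{3} = -1 + \frac{\sqrt{\left(25 + f^{2} n^{2}\right) + f}}{3} = -1 + \frac{\sqrt{25 + f + f^{2} n^{2}}}{3}$)
$-2754036 - R{\left(-1213,1493 \right)} = -2754036 - \left(-1 + \frac{\sqrt{25 - 1213 + \left(-1213\right)^{2} \cdot 1493^{2}}}{3}\right) = -2754036 - \left(-1 + \frac{\sqrt{25 - 1213 + 1471369 \cdot 2229049}}{3}\right) = -2754036 - \left(-1 + \frac{\sqrt{25 - 1213 + 3279753598081}}{3}\right) = -2754036 - \left(-1 + \frac{\sqrt{3279753596893}}{3}\right) = -2754036 + \left(1 - \frac{\sqrt{3279753596893}}{3}\right) = -2754035 - \frac{\sqrt{3279753596893}}{3}$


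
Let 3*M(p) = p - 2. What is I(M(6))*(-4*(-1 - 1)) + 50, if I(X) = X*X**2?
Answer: 1862/27 ≈ 68.963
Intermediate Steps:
M(p) = -2/3 + p/3 (M(p) = (p - 2)/3 = (-2 + p)/3 = -2/3 + p/3)
I(X) = X**3
I(M(6))*(-4*(-1 - 1)) + 50 = (-2/3 + (1/3)*6)**3*(-4*(-1 - 1)) + 50 = (-2/3 + 2)**3*(-4*(-2)) + 50 = (4/3)**3*8 + 50 = (64/27)*8 + 50 = 512/27 + 50 = 1862/27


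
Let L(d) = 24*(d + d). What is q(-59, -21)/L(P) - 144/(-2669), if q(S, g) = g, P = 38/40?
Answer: -82471/202844 ≈ -0.40657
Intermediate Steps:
P = 19/20 (P = 38*(1/40) = 19/20 ≈ 0.95000)
L(d) = 48*d (L(d) = 24*(2*d) = 48*d)
q(-59, -21)/L(P) - 144/(-2669) = -21/(48*(19/20)) - 144/(-2669) = -21/228/5 - 144*(-1/2669) = -21*5/228 + 144/2669 = -35/76 + 144/2669 = -82471/202844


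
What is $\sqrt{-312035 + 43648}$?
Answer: $i \sqrt{268387} \approx 518.06 i$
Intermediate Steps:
$\sqrt{-312035 + 43648} = \sqrt{-268387} = i \sqrt{268387}$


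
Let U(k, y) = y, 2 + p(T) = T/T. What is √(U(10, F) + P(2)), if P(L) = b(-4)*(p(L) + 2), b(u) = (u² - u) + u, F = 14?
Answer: √30 ≈ 5.4772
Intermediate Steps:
p(T) = -1 (p(T) = -2 + T/T = -2 + 1 = -1)
b(u) = u²
P(L) = 16 (P(L) = (-4)²*(-1 + 2) = 16*1 = 16)
√(U(10, F) + P(2)) = √(14 + 16) = √30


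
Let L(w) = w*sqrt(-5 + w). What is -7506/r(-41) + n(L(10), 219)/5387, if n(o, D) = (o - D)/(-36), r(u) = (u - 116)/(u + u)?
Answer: -39787853387/10149108 - 5*sqrt(5)/96966 ≈ -3920.3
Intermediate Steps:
r(u) = (-116 + u)/(2*u) (r(u) = (-116 + u)/((2*u)) = (-116 + u)*(1/(2*u)) = (-116 + u)/(2*u))
n(o, D) = -o/36 + D/36 (n(o, D) = (o - D)*(-1/36) = -o/36 + D/36)
-7506/r(-41) + n(L(10), 219)/5387 = -7506*(-82/(-116 - 41)) + (-5*sqrt(-5 + 10)/18 + (1/36)*219)/5387 = -7506/((1/2)*(-1/41)*(-157)) + (-5*sqrt(5)/18 + 73/12)*(1/5387) = -7506/157/82 + (-5*sqrt(5)/18 + 73/12)*(1/5387) = -7506*82/157 + (73/12 - 5*sqrt(5)/18)*(1/5387) = -615492/157 + (73/64644 - 5*sqrt(5)/96966) = -39787853387/10149108 - 5*sqrt(5)/96966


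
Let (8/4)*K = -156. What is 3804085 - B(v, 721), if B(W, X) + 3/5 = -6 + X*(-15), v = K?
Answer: 19074533/5 ≈ 3.8149e+6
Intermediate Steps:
K = -78 (K = (½)*(-156) = -78)
v = -78
B(W, X) = -33/5 - 15*X (B(W, X) = -⅗ + (-6 + X*(-15)) = -⅗ + (-6 - 15*X) = -33/5 - 15*X)
3804085 - B(v, 721) = 3804085 - (-33/5 - 15*721) = 3804085 - (-33/5 - 10815) = 3804085 - 1*(-54108/5) = 3804085 + 54108/5 = 19074533/5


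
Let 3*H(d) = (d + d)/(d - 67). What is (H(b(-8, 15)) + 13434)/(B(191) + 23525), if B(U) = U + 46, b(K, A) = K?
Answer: 1511333/2673225 ≈ 0.56536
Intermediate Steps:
B(U) = 46 + U
H(d) = 2*d/(3*(-67 + d)) (H(d) = ((d + d)/(d - 67))/3 = ((2*d)/(-67 + d))/3 = (2*d/(-67 + d))/3 = 2*d/(3*(-67 + d)))
(H(b(-8, 15)) + 13434)/(B(191) + 23525) = ((2/3)*(-8)/(-67 - 8) + 13434)/((46 + 191) + 23525) = ((2/3)*(-8)/(-75) + 13434)/(237 + 23525) = ((2/3)*(-8)*(-1/75) + 13434)/23762 = (16/225 + 13434)*(1/23762) = (3022666/225)*(1/23762) = 1511333/2673225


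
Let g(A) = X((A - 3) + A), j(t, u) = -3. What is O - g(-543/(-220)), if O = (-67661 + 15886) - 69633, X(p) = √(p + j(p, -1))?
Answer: -121408 - 3*I*√1430/110 ≈ -1.2141e+5 - 1.0313*I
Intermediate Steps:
X(p) = √(-3 + p) (X(p) = √(p - 3) = √(-3 + p))
O = -121408 (O = -51775 - 69633 = -121408)
g(A) = √(-6 + 2*A) (g(A) = √(-3 + ((A - 3) + A)) = √(-3 + ((-3 + A) + A)) = √(-3 + (-3 + 2*A)) = √(-6 + 2*A))
O - g(-543/(-220)) = -121408 - √(-6 + 2*(-543/(-220))) = -121408 - √(-6 + 2*(-543*(-1/220))) = -121408 - √(-6 + 2*(543/220)) = -121408 - √(-6 + 543/110) = -121408 - √(-117/110) = -121408 - 3*I*√1430/110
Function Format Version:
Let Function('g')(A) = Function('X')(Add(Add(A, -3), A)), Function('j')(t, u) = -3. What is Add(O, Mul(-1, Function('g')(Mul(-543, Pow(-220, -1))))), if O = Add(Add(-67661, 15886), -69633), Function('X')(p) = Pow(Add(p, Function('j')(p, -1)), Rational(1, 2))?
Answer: Add(-121408, Mul(Rational(-3, 110), I, Pow(1430, Rational(1, 2)))) ≈ Add(-1.2141e+5, Mul(-1.0313, I))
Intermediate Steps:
Function('X')(p) = Pow(Add(-3, p), Rational(1, 2)) (Function('X')(p) = Pow(Add(p, -3), Rational(1, 2)) = Pow(Add(-3, p), Rational(1, 2)))
O = -121408 (O = Add(-51775, -69633) = -121408)
Function('g')(A) = Pow(Add(-6, Mul(2, A)), Rational(1, 2)) (Function('g')(A) = Pow(Add(-3, Add(Add(A, -3), A)), Rational(1, 2)) = Pow(Add(-3, Add(Add(-3, A), A)), Rational(1, 2)) = Pow(Add(-3, Add(-3, Mul(2, A))), Rational(1, 2)) = Pow(Add(-6, Mul(2, A)), Rational(1, 2)))
Add(O, Mul(-1, Function('g')(Mul(-543, Pow(-220, -1))))) = Add(-121408, Mul(-1, Pow(Add(-6, Mul(2, Mul(-543, Pow(-220, -1)))), Rational(1, 2)))) = Add(-121408, Mul(-1, Pow(Add(-6, Mul(2, Mul(-543, Rational(-1, 220)))), Rational(1, 2)))) = Add(-121408, Mul(-1, Pow(Add(-6, Mul(2, Rational(543, 220))), Rational(1, 2)))) = Add(-121408, Mul(-1, Pow(Add(-6, Rational(543, 110)), Rational(1, 2)))) = Add(-121408, Mul(-1, Pow(Rational(-117, 110), Rational(1, 2)))) = Add(-121408, Mul(-1, Mul(Rational(3, 110), I, Pow(1430, Rational(1, 2))))) = Add(-121408, Mul(Rational(-3, 110), I, Pow(1430, Rational(1, 2))))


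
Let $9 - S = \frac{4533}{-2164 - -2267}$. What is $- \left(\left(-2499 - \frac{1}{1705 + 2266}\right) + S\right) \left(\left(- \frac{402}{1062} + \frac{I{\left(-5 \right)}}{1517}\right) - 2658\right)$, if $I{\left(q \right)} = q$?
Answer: $- \frac{739812450631369136}{109823671617} \approx -6.7364 \cdot 10^{6}$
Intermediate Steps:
$S = - \frac{3606}{103}$ ($S = 9 - \frac{4533}{-2164 - -2267} = 9 - \frac{4533}{-2164 + 2267} = 9 - \frac{4533}{103} = - \frac{3606}{103} \approx -35.01$)
$- \left(\left(-2499 - \frac{1}{1705 + 2266}\right) + S\right) \left(\left(- \frac{402}{1062} + \frac{I{\left(-5 \right)}}{1517}\right) - 2658\right) = - \left(\left(-2499 - \frac{1}{1705 + 2266}\right) - \frac{3606}{103}\right) \left(\left(- \frac{402}{1062} - \frac{5}{1517}\right) - 2658\right) = - \left(\left(-2499 - \frac{1}{3971}\right) - \frac{3606}{103}\right) \left(\left(\left(-402\right) \frac{1}{1062} - \frac{5}{1517}\right) - 2658\right) = - \left(\left(-2499 - \frac{1}{3971}\right) - \frac{3606}{103}\right) \left(\left(- \frac{67}{177} - \frac{5}{1517}\right) - 2658\right) = - \left(\left(-2499 - \frac{1}{3971}\right) - \frac{3606}{103}\right) \left(- \frac{102524}{268509} - 2658\right) = - \frac{\left(- \frac{9923530}{3971} - \frac{3606}{103}\right) \left(-713799446\right)}{268509} = - \frac{\left(-1036443016\right) \left(-713799446\right)}{409013 \cdot 268509} = \left(-1\right) \frac{739812450631369136}{109823671617} = - \frac{739812450631369136}{109823671617}$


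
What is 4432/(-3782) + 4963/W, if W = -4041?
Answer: -18339889/7641531 ≈ -2.4000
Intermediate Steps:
4432/(-3782) + 4963/W = 4432/(-3782) + 4963/(-4041) = 4432*(-1/3782) + 4963*(-1/4041) = -2216/1891 - 4963/4041 = -18339889/7641531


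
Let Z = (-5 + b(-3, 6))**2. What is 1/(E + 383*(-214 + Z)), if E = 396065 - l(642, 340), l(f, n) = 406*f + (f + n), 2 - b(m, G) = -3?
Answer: 1/52469 ≈ 1.9059e-5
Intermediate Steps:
b(m, G) = 5 (b(m, G) = 2 - 1*(-3) = 2 + 3 = 5)
l(f, n) = n + 407*f
Z = 0 (Z = (-5 + 5)**2 = 0**2 = 0)
E = 134431 (E = 396065 - (340 + 407*642) = 396065 - (340 + 261294) = 396065 - 1*261634 = 396065 - 261634 = 134431)
1/(E + 383*(-214 + Z)) = 1/(134431 + 383*(-214 + 0)) = 1/(134431 + 383*(-214)) = 1/(134431 - 81962) = 1/52469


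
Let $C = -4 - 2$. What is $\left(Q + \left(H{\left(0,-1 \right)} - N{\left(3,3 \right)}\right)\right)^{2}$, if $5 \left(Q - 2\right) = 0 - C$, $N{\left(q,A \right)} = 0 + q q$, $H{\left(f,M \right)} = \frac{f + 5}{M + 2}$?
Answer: $\frac{16}{25} \approx 0.64$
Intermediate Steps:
$H{\left(f,M \right)} = \frac{5 + f}{2 + M}$
$N{\left(q,A \right)} = q^{2}$ ($N{\left(q,A \right)} = 0 + q^{2} = q^{2}$)
$C = -6$ ($C = -4 - 2 = -6$)
$Q = \frac{16}{5}$ ($Q = 2 + \frac{0 - -6}{5} = 2 + \frac{0 + 6}{5} = 2 + \frac{1}{5} \cdot 6 = 2 + \frac{6}{5} = \frac{16}{5} \approx 3.2$)
$\left(Q + \left(H{\left(0,-1 \right)} - N{\left(3,3 \right)}\right)\right)^{2} = \left(\frac{16}{5} - \left(9 - \frac{5 + 0}{2 - 1}\right)\right)^{2} = \left(\frac{16}{5} - \left(9 - 1^{-1} \cdot 5\right)\right)^{2} = \left(\frac{16}{5} + \left(1 \cdot 5 - 9\right)\right)^{2} = \left(\frac{16}{5} + \left(5 - 9\right)\right)^{2} = \left(\frac{16}{5} - 4\right)^{2} = \left(- \frac{4}{5}\right)^{2} = \frac{16}{25}$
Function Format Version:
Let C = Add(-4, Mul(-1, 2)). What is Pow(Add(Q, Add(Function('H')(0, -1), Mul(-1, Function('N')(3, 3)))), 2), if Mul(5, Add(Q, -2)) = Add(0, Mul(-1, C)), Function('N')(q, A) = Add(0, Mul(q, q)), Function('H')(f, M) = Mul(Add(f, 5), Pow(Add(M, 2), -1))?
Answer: Rational(16, 25) ≈ 0.64000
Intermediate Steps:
Function('H')(f, M) = Mul(Pow(Add(2, M), -1), Add(5, f)) (Function('H')(f, M) = Mul(Add(5, f), Pow(Add(2, M), -1)) = Mul(Pow(Add(2, M), -1), Add(5, f)))
Function('N')(q, A) = Pow(q, 2) (Function('N')(q, A) = Add(0, Pow(q, 2)) = Pow(q, 2))
C = -6 (C = Add(-4, -2) = -6)
Q = Rational(16, 5) (Q = Add(2, Mul(Rational(1, 5), Add(0, Mul(-1, -6)))) = Add(2, Mul(Rational(1, 5), Add(0, 6))) = Add(2, Mul(Rational(1, 5), 6)) = Add(2, Rational(6, 5)) = Rational(16, 5) ≈ 3.2000)
Pow(Add(Q, Add(Function('H')(0, -1), Mul(-1, Function('N')(3, 3)))), 2) = Pow(Add(Rational(16, 5), Add(Mul(Pow(Add(2, -1), -1), Add(5, 0)), Mul(-1, Pow(3, 2)))), 2) = Pow(Add(Rational(16, 5), Add(Mul(Pow(1, -1), 5), Mul(-1, 9))), 2) = Pow(Add(Rational(16, 5), Add(Mul(1, 5), -9)), 2) = Pow(Add(Rational(16, 5), Add(5, -9)), 2) = Pow(Add(Rational(16, 5), -4), 2) = Pow(Rational(-4, 5), 2) = Rational(16, 25)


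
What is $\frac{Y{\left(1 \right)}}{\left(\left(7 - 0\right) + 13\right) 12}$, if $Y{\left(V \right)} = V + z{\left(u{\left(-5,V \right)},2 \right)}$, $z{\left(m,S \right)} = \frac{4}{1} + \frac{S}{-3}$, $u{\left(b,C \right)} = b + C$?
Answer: $\frac{13}{720} \approx 0.018056$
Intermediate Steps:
$u{\left(b,C \right)} = C + b$
$z{\left(m,S \right)} = 4 - \frac{S}{3}$ ($z{\left(m,S \right)} = 4 \cdot 1 + S \left(- \frac{1}{3}\right) = 4 - \frac{S}{3}$)
$Y{\left(V \right)} = \frac{10}{3} + V$ ($Y{\left(V \right)} = V + \left(4 - \frac{2}{3}\right) = V + \frac{10}{3} = \frac{10}{3} + V$)
$\frac{Y{\left(1 \right)}}{\left(\left(7 - 0\right) + 13\right) 12} = \frac{\frac{10}{3} + 1}{\left(\left(7 - 0\right) + 13\right) 12} = \frac{13}{3 \left(\left(7 + 0\right) + 13\right) 12} = \frac{13}{3 \left(7 + 13\right) 12} = \frac{13}{3 \cdot 20 \cdot 12} = \frac{13}{3 \cdot 240} = \frac{13}{3} \cdot \frac{1}{240} = \frac{13}{720}$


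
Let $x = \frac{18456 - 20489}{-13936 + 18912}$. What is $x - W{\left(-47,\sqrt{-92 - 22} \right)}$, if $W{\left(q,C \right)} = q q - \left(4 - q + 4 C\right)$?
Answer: $- \frac{10740241}{4976} + 4 i \sqrt{114} \approx -2158.4 + 42.708 i$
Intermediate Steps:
$W{\left(q,C \right)} = -4 + q + q^{2} - 4 C$ ($W{\left(q,C \right)} = q^{2} - \left(4 - q + 4 C\right) = -4 + q + q^{2} - 4 C$)
$x = - \frac{2033}{4976}$ ($x = \frac{18456 - 20489}{4976} = \left(-2033\right) \frac{1}{4976} = - \frac{2033}{4976} \approx -0.40856$)
$x - W{\left(-47,\sqrt{-92 - 22} \right)} = - \frac{2033}{4976} - \left(-4 - 47 + \left(-47\right)^{2} - 4 \sqrt{-92 - 22}\right) = - \frac{2033}{4976} - \left(-4 - 47 + 2209 - 4 \sqrt{-114}\right) = - \frac{2033}{4976} - \left(-4 - 47 + 2209 - 4 i \sqrt{114}\right) = - \frac{2033}{4976} - \left(2158 - 4 i \sqrt{114}\right) = - \frac{10740241}{4976} + 4 i \sqrt{114}$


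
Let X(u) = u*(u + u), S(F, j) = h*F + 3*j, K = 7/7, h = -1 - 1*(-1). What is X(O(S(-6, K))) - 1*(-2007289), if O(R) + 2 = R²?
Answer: 2007387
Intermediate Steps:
h = 0 (h = -1 + 1 = 0)
K = 1 (K = 7*(⅐) = 1)
S(F, j) = 3*j (S(F, j) = 0*F + 3*j = 0 + 3*j = 3*j)
O(R) = -2 + R²
X(u) = 2*u² (X(u) = u*(2*u) = 2*u²)
X(O(S(-6, K))) - 1*(-2007289) = 2*(-2 + (3*1)²)² - 1*(-2007289) = 2*(-2 + 3²)² + 2007289 = 2*(-2 + 9)² + 2007289 = 2*7² + 2007289 = 2*49 + 2007289 = 98 + 2007289 = 2007387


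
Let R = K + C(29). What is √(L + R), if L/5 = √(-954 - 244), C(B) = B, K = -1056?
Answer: √(-1027 + 5*I*√1198) ≈ 2.6907 + 32.16*I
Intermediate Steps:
L = 5*I*√1198 (L = 5*√(-954 - 244) = 5*√(-1198) = 5*(I*√1198) = 5*I*√1198 ≈ 173.06*I)
R = -1027 (R = -1056 + 29 = -1027)
√(L + R) = √(5*I*√1198 - 1027) = √(-1027 + 5*I*√1198)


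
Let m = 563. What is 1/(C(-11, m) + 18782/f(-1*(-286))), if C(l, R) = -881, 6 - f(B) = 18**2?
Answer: -159/149470 ≈ -0.0010638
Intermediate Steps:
f(B) = -318 (f(B) = 6 - 1*18**2 = 6 - 1*324 = 6 - 324 = -318)
1/(C(-11, m) + 18782/f(-1*(-286))) = 1/(-881 + 18782/(-318)) = 1/(-881 + 18782*(-1/318)) = 1/(-881 - 9391/159) = 1/(-149470/159) = -159/149470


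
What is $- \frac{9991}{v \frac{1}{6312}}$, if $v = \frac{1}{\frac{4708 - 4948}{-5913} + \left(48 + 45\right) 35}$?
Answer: $- \frac{134864524988840}{657} \approx -2.0527 \cdot 10^{11}$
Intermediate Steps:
$v = \frac{1971}{6415685}$ ($v = \frac{1}{\left(4708 - 4948\right) \left(- \frac{1}{5913}\right) + 93 \cdot 35} = \frac{1}{\left(-240\right) \left(- \frac{1}{5913}\right) + 3255} = \frac{1}{\frac{80}{1971} + 3255} = \frac{1}{\frac{6415685}{1971}} = \frac{1971}{6415685} \approx 0.00030722$)
$- \frac{9991}{v \frac{1}{6312}} = - \frac{9991}{\frac{1971}{6415685} \cdot \frac{1}{6312}} = - \frac{9991}{\frac{657}{13498601240}} = \left(-9991\right) \frac{13498601240}{657} = - \frac{134864524988840}{657}$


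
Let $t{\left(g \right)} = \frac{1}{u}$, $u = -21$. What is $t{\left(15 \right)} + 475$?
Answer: $\frac{9974}{21} \approx 474.95$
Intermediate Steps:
$t{\left(g \right)} = - \frac{1}{21}$ ($t{\left(g \right)} = \frac{1}{-21} = - \frac{1}{21}$)
$t{\left(15 \right)} + 475 = - \frac{1}{21} + 475 = \frac{9974}{21}$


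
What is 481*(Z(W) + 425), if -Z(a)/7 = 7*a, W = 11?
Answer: -54834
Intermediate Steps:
Z(a) = -49*a
481*(Z(W) + 425) = 481*(-49*11 + 425) = 481*(-539 + 425) = 481*(-114) = -54834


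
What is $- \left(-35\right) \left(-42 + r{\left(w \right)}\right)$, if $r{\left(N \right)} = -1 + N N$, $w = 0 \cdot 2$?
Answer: $-1505$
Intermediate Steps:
$w = 0$
$r{\left(N \right)} = -1 + N^{2}$
$- \left(-35\right) \left(-42 + r{\left(w \right)}\right) = - \left(-35\right) \left(-42 - \left(1 - 0^{2}\right)\right) = - \left(-35\right) \left(-42 + \left(-1 + 0\right)\right) = - \left(-35\right) \left(-42 - 1\right) = - \left(-35\right) \left(-43\right) = \left(-1\right) 1505 = -1505$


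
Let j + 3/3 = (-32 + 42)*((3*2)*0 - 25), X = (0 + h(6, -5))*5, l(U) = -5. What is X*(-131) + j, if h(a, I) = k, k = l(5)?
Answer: 3024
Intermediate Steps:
k = -5
h(a, I) = -5
X = -25 (X = (0 - 5)*5 = -5*5 = -25)
j = -251 (j = -1 + (-32 + 42)*((3*2)*0 - 25) = -1 + 10*(6*0 - 25) = -1 + 10*(0 - 25) = -1 + 10*(-25) = -1 - 250 = -251)
X*(-131) + j = -25*(-131) - 251 = 3275 - 251 = 3024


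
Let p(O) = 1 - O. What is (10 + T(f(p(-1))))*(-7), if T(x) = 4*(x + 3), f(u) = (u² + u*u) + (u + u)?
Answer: -490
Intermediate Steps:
f(u) = 2*u + 2*u² (f(u) = (u² + u²) + 2*u = 2*u² + 2*u = 2*u + 2*u²)
T(x) = 12 + 4*x (T(x) = 4*(3 + x) = 12 + 4*x)
(10 + T(f(p(-1))))*(-7) = (10 + (12 + 4*(2*(1 - 1*(-1))*(1 + (1 - 1*(-1))))))*(-7) = (10 + (12 + 4*(2*(1 + 1)*(1 + (1 + 1)))))*(-7) = (10 + (12 + 4*(2*2*(1 + 2))))*(-7) = (10 + (12 + 4*(2*2*3)))*(-7) = (10 + (12 + 4*12))*(-7) = (10 + (12 + 48))*(-7) = (10 + 60)*(-7) = 70*(-7) = -490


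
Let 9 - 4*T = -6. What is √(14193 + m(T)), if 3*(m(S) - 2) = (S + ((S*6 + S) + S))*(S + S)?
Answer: √228470/4 ≈ 119.50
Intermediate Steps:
T = 15/4 (T = 9/4 - ¼*(-6) = 9/4 + 3/2 = 15/4 ≈ 3.7500)
m(S) = 2 + 6*S² (m(S) = 2 + ((S + ((S*6 + S) + S))*(S + S))/3 = 2 + ((S + ((6*S + S) + S))*(2*S))/3 = 2 + ((S + (7*S + S))*(2*S))/3 = 2 + ((S + 8*S)*(2*S))/3 = 2 + ((9*S)*(2*S))/3 = 2 + (18*S²)/3 = 2 + 6*S²)
√(14193 + m(T)) = √(14193 + (2 + 6*(15/4)²)) = √(14193 + (2 + 6*(225/16))) = √(14193 + (2 + 675/8)) = √(14193 + 691/8) = √(114235/8) = √228470/4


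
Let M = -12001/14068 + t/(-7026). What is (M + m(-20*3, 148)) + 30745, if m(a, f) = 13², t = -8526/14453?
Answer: 7360214591802541/238093345484 ≈ 30913.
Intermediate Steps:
t = -8526/14453 (t = -8526*1/14453 = -8526/14453 ≈ -0.58991)
m(a, f) = 169
M = -203090489835/238093345484 (M = -12001/14068 - 8526/14453/(-7026) = -12001*1/14068 - 8526/14453*(-1/7026) = -12001/14068 + 1421/16924463 = -203090489835/238093345484 ≈ -0.85299)
(M + m(-20*3, 148)) + 30745 = (-203090489835/238093345484 + 169) + 30745 = 40034684896961/238093345484 + 30745 = 7360214591802541/238093345484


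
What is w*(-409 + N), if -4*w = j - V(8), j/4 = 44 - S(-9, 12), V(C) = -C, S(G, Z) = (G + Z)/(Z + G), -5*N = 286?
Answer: 20979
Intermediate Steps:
N = -286/5 (N = -1/5*286 = -286/5 ≈ -57.200)
S(G, Z) = 1 (S(G, Z) = (G + Z)/(G + Z) = 1)
j = 172 (j = 4*(44 - 1*1) = 4*(44 - 1) = 4*43 = 172)
w = -45 (w = -(172 - (-1)*8)/4 = -(172 - 1*(-8))/4 = -(172 + 8)/4 = -1/4*180 = -45)
w*(-409 + N) = -45*(-409 - 286/5) = -45*(-2331/5) = 20979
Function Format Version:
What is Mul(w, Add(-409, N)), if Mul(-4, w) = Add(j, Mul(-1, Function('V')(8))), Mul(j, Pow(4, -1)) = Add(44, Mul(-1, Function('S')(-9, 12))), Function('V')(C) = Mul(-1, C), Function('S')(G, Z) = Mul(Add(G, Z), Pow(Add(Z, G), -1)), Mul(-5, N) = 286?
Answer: 20979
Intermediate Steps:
N = Rational(-286, 5) (N = Mul(Rational(-1, 5), 286) = Rational(-286, 5) ≈ -57.200)
Function('S')(G, Z) = 1 (Function('S')(G, Z) = Mul(Add(G, Z), Pow(Add(G, Z), -1)) = 1)
j = 172 (j = Mul(4, Add(44, Mul(-1, 1))) = Mul(4, Add(44, -1)) = Mul(4, 43) = 172)
w = -45 (w = Mul(Rational(-1, 4), Add(172, Mul(-1, Mul(-1, 8)))) = Mul(Rational(-1, 4), Add(172, Mul(-1, -8))) = Mul(Rational(-1, 4), Add(172, 8)) = Mul(Rational(-1, 4), 180) = -45)
Mul(w, Add(-409, N)) = Mul(-45, Add(-409, Rational(-286, 5))) = Mul(-45, Rational(-2331, 5)) = 20979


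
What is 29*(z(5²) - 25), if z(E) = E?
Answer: 0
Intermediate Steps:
29*(z(5²) - 25) = 29*(5² - 25) = 29*(25 - 25) = 29*0 = 0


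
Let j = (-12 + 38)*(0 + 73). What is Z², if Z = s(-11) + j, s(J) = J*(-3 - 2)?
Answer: 3814209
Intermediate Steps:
s(J) = -5*J (s(J) = J*(-5) = -5*J)
j = 1898 (j = 26*73 = 1898)
Z = 1953 (Z = -5*(-11) + 1898 = 55 + 1898 = 1953)
Z² = 1953² = 3814209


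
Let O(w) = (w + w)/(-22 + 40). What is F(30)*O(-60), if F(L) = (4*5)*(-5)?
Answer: 2000/3 ≈ 666.67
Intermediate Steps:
F(L) = -100 (F(L) = 20*(-5) = -100)
O(w) = w/9 (O(w) = (2*w)/18 = (2*w)*(1/18) = w/9)
F(30)*O(-60) = -100*(-60)/9 = -100*(-20/3) = 2000/3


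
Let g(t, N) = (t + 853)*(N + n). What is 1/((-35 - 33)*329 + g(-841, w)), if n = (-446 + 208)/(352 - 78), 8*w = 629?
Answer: -274/5874265 ≈ -4.6644e-5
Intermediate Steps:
w = 629/8 (w = (⅛)*629 = 629/8 ≈ 78.625)
n = -119/137 (n = -238/274 = -238*1/274 = -119/137 ≈ -0.86861)
g(t, N) = (853 + t)*(-119/137 + N) (g(t, N) = (t + 853)*(N - 119/137) = (853 + t)*(-119/137 + N))
1/((-35 - 33)*329 + g(-841, w)) = 1/((-35 - 33)*329 + (-101507/137 + 853*(629/8) - 119/137*(-841) + (629/8)*(-841))) = 1/(-68*329 + (-101507/137 + 536537/8 + 100079/137 - 528989/8)) = 1/(-22372 + 255663/274) = 1/(-5874265/274) = -274/5874265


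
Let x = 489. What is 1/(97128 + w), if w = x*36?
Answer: 1/114732 ≈ 8.7160e-6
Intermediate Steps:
w = 17604 (w = 489*36 = 17604)
1/(97128 + w) = 1/(97128 + 17604) = 1/114732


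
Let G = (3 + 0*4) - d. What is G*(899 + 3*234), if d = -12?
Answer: 24015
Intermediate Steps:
G = 15 (G = (3 + 0*4) - 1*(-12) = (3 + 0) + 12 = 3 + 12 = 15)
G*(899 + 3*234) = 15*(899 + 3*234) = 15*(899 + 702) = 15*1601 = 24015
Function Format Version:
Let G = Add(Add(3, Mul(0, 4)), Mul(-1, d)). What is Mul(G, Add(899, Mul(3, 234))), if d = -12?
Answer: 24015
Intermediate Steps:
G = 15 (G = Add(Add(3, Mul(0, 4)), Mul(-1, -12)) = Add(Add(3, 0), 12) = Add(3, 12) = 15)
Mul(G, Add(899, Mul(3, 234))) = Mul(15, Add(899, Mul(3, 234))) = Mul(15, Add(899, 702)) = Mul(15, 1601) = 24015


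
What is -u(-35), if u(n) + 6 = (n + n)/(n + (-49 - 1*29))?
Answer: 608/113 ≈ 5.3805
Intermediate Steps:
u(n) = -6 + 2*n/(-78 + n) (u(n) = -6 + (n + n)/(n + (-49 - 1*29)) = -6 + (2*n)/(n + (-49 - 29)) = -6 + (2*n)/(n - 78) = -6 + (2*n)/(-78 + n) = -6 + 2*n/(-78 + n))
-u(-35) = -4*(117 - 1*(-35))/(-78 - 35) = -4*(117 + 35)/(-113) = -4*(-1)*152/113 = -1*(-608/113) = 608/113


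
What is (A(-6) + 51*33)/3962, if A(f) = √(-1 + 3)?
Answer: 1683/3962 + √2/3962 ≈ 0.42514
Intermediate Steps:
A(f) = √2
(A(-6) + 51*33)/3962 = (√2 + 51*33)/3962 = (√2 + 1683)*(1/3962) = (1683 + √2)*(1/3962) = 1683/3962 + √2/3962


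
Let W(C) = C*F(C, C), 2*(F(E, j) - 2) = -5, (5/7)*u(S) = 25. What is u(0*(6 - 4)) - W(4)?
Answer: 37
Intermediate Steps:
u(S) = 35 (u(S) = (7/5)*25 = 35)
F(E, j) = -½ (F(E, j) = 2 + (½)*(-5) = 2 - 5/2 = -½)
W(C) = -C/2 (W(C) = C*(-½) = -C/2)
u(0*(6 - 4)) - W(4) = 35 - (-1)*4/2 = 35 - 1*(-2) = 35 + 2 = 37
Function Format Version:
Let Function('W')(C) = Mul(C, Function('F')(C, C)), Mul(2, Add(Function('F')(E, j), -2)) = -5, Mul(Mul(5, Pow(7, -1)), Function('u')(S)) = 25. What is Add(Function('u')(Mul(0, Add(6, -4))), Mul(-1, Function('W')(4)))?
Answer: 37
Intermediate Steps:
Function('u')(S) = 35 (Function('u')(S) = Mul(Rational(7, 5), 25) = 35)
Function('F')(E, j) = Rational(-1, 2) (Function('F')(E, j) = Add(2, Mul(Rational(1, 2), -5)) = Add(2, Rational(-5, 2)) = Rational(-1, 2))
Function('W')(C) = Mul(Rational(-1, 2), C) (Function('W')(C) = Mul(C, Rational(-1, 2)) = Mul(Rational(-1, 2), C))
Add(Function('u')(Mul(0, Add(6, -4))), Mul(-1, Function('W')(4))) = Add(35, Mul(-1, Mul(Rational(-1, 2), 4))) = Add(35, Mul(-1, -2)) = Add(35, 2) = 37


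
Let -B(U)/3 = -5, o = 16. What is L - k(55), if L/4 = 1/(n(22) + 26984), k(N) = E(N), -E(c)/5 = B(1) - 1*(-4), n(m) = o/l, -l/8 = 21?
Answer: 26916487/283331 ≈ 95.000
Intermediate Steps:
l = -168 (l = -8*21 = -168)
B(U) = 15 (B(U) = -3*(-5) = 15)
n(m) = -2/21 (n(m) = 16/(-168) = 16*(-1/168) = -2/21)
E(c) = -95 (E(c) = -5*(15 - 1*(-4)) = -5*(15 + 4) = -5*19 = -95)
k(N) = -95
L = 42/283331 (L = 4/(-2/21 + 26984) = 4/(566662/21) = 4*(21/566662) = 42/283331 ≈ 0.00014824)
L - k(55) = 42/283331 - 1*(-95) = 42/283331 + 95 = 26916487/283331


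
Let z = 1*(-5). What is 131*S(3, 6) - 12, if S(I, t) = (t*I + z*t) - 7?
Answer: -2501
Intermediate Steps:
z = -5
S(I, t) = -7 - 5*t + I*t (S(I, t) = (t*I - 5*t) - 7 = (I*t - 5*t) - 7 = (-5*t + I*t) - 7 = -7 - 5*t + I*t)
131*S(3, 6) - 12 = 131*(-7 - 5*6 + 3*6) - 12 = 131*(-7 - 30 + 18) - 12 = 131*(-19) - 12 = -2489 - 12 = -2501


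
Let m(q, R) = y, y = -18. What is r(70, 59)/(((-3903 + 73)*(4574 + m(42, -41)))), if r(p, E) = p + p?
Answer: -7/872474 ≈ -8.0232e-6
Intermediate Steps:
m(q, R) = -18
r(p, E) = 2*p
r(70, 59)/(((-3903 + 73)*(4574 + m(42, -41)))) = (2*70)/(((-3903 + 73)*(4574 - 18))) = 140/((-3830*4556)) = 140/(-17449480) = 140*(-1/17449480) = -7/872474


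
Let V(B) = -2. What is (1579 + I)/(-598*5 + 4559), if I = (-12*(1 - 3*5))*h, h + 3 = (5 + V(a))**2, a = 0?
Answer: 2587/1569 ≈ 1.6488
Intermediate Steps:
h = 6 (h = -3 + (5 - 2)**2 = -3 + 3**2 = -3 + 9 = 6)
I = 1008 (I = -12*(1 - 3*5)*6 = -12*(1 - 15)*6 = -12*(-14)*6 = 168*6 = 1008)
(1579 + I)/(-598*5 + 4559) = (1579 + 1008)/(-598*5 + 4559) = 2587/(-2990 + 4559) = 2587/1569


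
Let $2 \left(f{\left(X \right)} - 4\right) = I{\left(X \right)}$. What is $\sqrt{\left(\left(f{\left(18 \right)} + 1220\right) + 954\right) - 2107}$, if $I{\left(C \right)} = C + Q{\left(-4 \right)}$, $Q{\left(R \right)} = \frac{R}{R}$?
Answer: $\frac{\sqrt{322}}{2} \approx 8.9722$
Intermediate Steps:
$Q{\left(R \right)} = 1$
$I{\left(C \right)} = 1 + C$ ($I{\left(C \right)} = C + 1 = 1 + C$)
$f{\left(X \right)} = \frac{9}{2} + \frac{X}{2}$ ($f{\left(X \right)} = 4 + \frac{1 + X}{2} = 4 + \left(\frac{1}{2} + \frac{X}{2}\right) = \frac{9}{2} + \frac{X}{2}$)
$\sqrt{\left(\left(f{\left(18 \right)} + 1220\right) + 954\right) - 2107} = \sqrt{\left(\left(\left(\frac{9}{2} + \frac{1}{2} \cdot 18\right) + 1220\right) + 954\right) - 2107} = \sqrt{\left(\left(\left(\frac{9}{2} + 9\right) + 1220\right) + 954\right) - 2107} = \sqrt{\left(\left(\frac{27}{2} + 1220\right) + 954\right) - 2107} = \sqrt{\left(\frac{2467}{2} + 954\right) - 2107} = \sqrt{\frac{4375}{2} - 2107} = \sqrt{\frac{161}{2}} = \frac{\sqrt{322}}{2}$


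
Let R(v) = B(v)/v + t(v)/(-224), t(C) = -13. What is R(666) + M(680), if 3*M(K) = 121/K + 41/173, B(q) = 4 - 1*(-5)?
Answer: 25576821/121875040 ≈ 0.20986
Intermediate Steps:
B(q) = 9 (B(q) = 4 + 5 = 9)
M(K) = 41/519 + 121/(3*K) (M(K) = (121/K + 41/173)/3 = (41/173 + 121/K)/3 = 41/519 + 121/(3*K))
R(v) = 13/224 + 9/v (R(v) = 9/v - 13/(-224) = 9/v - 13*(-1/224) = 9/v + 13/224 = 13/224 + 9/v)
R(666) + M(680) = (13/224 + 9/666) + (1/519)*(20933 + 41*680)/680 = (13/224 + 9*(1/666)) + (1/519)*(1/680)*(20933 + 27880) = (13/224 + 1/74) + (1/519)*(1/680)*48813 = 593/8288 + 16271/117640 = 25576821/121875040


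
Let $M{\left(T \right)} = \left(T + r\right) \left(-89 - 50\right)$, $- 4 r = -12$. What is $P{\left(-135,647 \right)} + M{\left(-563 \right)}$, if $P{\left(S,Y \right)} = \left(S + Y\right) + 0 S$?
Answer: $78352$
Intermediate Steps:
$r = 3$ ($r = \left(- \frac{1}{4}\right) \left(-12\right) = 3$)
$M{\left(T \right)} = -417 - 139 T$ ($M{\left(T \right)} = \left(T + 3\right) \left(-89 - 50\right) = \left(3 + T\right) \left(-139\right) = -417 - 139 T$)
$P{\left(S,Y \right)} = S + Y$ ($P{\left(S,Y \right)} = \left(S + Y\right) + 0 = S + Y$)
$P{\left(-135,647 \right)} + M{\left(-563 \right)} = \left(-135 + 647\right) - -77840 = 512 + \left(-417 + 78257\right) = 512 + 77840 = 78352$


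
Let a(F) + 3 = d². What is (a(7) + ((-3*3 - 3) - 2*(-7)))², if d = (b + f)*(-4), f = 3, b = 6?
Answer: 1677025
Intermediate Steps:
d = -36 (d = (6 + 3)*(-4) = 9*(-4) = -36)
a(F) = 1293 (a(F) = -3 + (-36)² = -3 + 1296 = 1293)
(a(7) + ((-3*3 - 3) - 2*(-7)))² = (1293 + ((-3*3 - 3) - 2*(-7)))² = (1293 + ((-9 - 3) + 14))² = (1293 + (-12 + 14))² = (1293 + 2)² = 1295² = 1677025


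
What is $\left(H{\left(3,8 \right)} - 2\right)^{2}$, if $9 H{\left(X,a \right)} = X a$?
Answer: $\frac{4}{9} \approx 0.44444$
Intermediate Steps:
$H{\left(X,a \right)} = \frac{X a}{9}$
$\left(H{\left(3,8 \right)} - 2\right)^{2} = \left(\frac{1}{9} \cdot 3 \cdot 8 - 2\right)^{2} = \left(\frac{8}{3} - 2\right)^{2} = \left(\frac{2}{3}\right)^{2} = \frac{4}{9}$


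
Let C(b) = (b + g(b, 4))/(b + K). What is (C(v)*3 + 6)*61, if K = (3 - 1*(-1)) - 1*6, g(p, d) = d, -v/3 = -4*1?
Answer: 3294/5 ≈ 658.80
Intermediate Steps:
v = 12 (v = -(-12) = -3*(-4) = 12)
K = -2 (K = (3 + 1) - 6 = 4 - 6 = -2)
C(b) = (4 + b)/(-2 + b) (C(b) = (b + 4)/(b - 2) = (4 + b)/(-2 + b))
(C(v)*3 + 6)*61 = (((4 + 12)/(-2 + 12))*3 + 6)*61 = ((16/10)*3 + 6)*61 = (((⅒)*16)*3 + 6)*61 = ((8/5)*3 + 6)*61 = (24/5 + 6)*61 = (54/5)*61 = 3294/5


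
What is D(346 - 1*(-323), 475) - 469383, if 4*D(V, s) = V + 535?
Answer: -469082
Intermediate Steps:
D(V, s) = 535/4 + V/4 (D(V, s) = (V + 535)/4 = (535 + V)/4 = 535/4 + V/4)
D(346 - 1*(-323), 475) - 469383 = (535/4 + (346 - 1*(-323))/4) - 469383 = (535/4 + (346 + 323)/4) - 469383 = (535/4 + (¼)*669) - 469383 = (535/4 + 669/4) - 469383 = 301 - 469383 = -469082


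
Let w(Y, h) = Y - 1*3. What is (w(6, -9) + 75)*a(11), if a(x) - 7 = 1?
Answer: 624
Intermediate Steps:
a(x) = 8 (a(x) = 7 + 1 = 8)
w(Y, h) = -3 + Y (w(Y, h) = Y - 3 = -3 + Y)
(w(6, -9) + 75)*a(11) = ((-3 + 6) + 75)*8 = (3 + 75)*8 = 78*8 = 624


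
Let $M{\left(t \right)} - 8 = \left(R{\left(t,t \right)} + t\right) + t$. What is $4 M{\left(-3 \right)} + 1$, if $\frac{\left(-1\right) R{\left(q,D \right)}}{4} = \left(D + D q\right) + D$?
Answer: $-39$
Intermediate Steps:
$R{\left(q,D \right)} = - 8 D - 4 D q$ ($R{\left(q,D \right)} = - 4 \left(\left(D + D q\right) + D\right) = - 4 \left(2 D + D q\right) = - 8 D - 4 D q$)
$M{\left(t \right)} = 8 + 2 t - 4 t \left(2 + t\right)$ ($M{\left(t \right)} = 8 - \left(- 2 t + 4 t \left(2 + t\right)\right) = 8 + 2 t - 4 t \left(2 + t\right)$)
$4 M{\left(-3 \right)} + 1 = 4 \left(8 - -18 - 4 \left(-3\right)^{2}\right) + 1 = 4 \left(8 + 18 - 36\right) + 1 = 4 \left(-10\right) + 1 = -40 + 1 = -39$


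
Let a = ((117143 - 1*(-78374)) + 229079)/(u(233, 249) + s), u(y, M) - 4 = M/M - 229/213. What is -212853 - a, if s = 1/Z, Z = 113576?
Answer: -30482032881945/94949749 ≈ -3.2103e+5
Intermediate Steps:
u(y, M) = 836/213 (u(y, M) = 4 + (M/M - 229/213) = 4 + (1 - 229*1/213) = 4 + (1 - 229/213) = 4 - 16/213 = 836/213)
s = 1/113576 ≈ 8.8047e-6
a = 10271693958048/94949749 (a = ((117143 - 1*(-78374)) + 229079)/(836/213 + 1/113576) = ((117143 + 78374) + 229079)/(94949749/24191688) = (195517 + 229079)*(24191688/94949749) = 424596*(24191688/94949749) = 10271693958048/94949749 ≈ 1.0818e+5)
-212853 - a = -212853 - 1*10271693958048/94949749 = -212853 - 10271693958048/94949749 = -30482032881945/94949749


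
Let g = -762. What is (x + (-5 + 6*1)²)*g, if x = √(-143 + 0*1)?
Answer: -762 - 762*I*√143 ≈ -762.0 - 9112.2*I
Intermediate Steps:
x = I*√143 (x = √(-143 + 0) = √(-143) = I*√143 ≈ 11.958*I)
(x + (-5 + 6*1)²)*g = (I*√143 + (-5 + 6*1)²)*(-762) = (I*√143 + (-5 + 6)²)*(-762) = (I*√143 + 1²)*(-762) = (I*√143 + 1)*(-762) = (1 + I*√143)*(-762) = -762 - 762*I*√143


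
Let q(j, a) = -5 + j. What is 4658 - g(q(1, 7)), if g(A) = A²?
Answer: 4642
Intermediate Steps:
4658 - g(q(1, 7)) = 4658 - (-5 + 1)² = 4658 - 1*(-4)² = 4658 - 1*16 = 4658 - 16 = 4642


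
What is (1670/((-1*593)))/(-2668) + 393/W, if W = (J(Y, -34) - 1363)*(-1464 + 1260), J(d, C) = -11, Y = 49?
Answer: 90822421/36955252392 ≈ 0.0024576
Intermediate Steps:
W = 280296 (W = (-11 - 1363)*(-1464 + 1260) = -1374*(-204) = 280296)
(1670/((-1*593)))/(-2668) + 393/W = (1670/((-1*593)))/(-2668) + 393/280296 = (1670/(-593))*(-1/2668) + 393*(1/280296) = (1670*(-1/593))*(-1/2668) + 131/93432 = -1670/593*(-1/2668) + 131/93432 = 835/791062 + 131/93432 = 90822421/36955252392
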